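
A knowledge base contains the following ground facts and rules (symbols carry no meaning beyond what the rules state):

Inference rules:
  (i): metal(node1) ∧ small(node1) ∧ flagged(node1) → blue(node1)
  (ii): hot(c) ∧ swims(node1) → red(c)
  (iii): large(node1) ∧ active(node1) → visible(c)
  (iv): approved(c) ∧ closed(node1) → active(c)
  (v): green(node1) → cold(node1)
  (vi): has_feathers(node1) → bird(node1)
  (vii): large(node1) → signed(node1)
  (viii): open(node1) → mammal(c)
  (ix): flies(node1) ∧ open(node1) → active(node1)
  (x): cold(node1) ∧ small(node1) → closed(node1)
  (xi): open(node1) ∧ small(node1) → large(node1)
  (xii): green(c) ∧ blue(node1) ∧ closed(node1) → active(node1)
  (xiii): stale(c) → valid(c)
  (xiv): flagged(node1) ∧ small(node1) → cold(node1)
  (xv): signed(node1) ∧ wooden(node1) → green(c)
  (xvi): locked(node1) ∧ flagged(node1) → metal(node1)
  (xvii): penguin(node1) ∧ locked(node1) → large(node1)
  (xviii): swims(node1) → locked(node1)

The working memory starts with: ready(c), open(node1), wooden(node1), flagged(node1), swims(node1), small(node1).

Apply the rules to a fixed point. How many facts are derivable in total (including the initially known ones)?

[1] (viii) [open(node1) → mammal(c)]; (xi) [open(node1) ∧ small(node1) → large(node1)]; (xiv) [flagged(node1) ∧ small(node1) → cold(node1)]; (xviii) [swims(node1) → locked(node1)]. ⇒ new: mammal(c), large(node1), cold(node1), locked(node1).
[2] (vii) [large(node1) → signed(node1)]; (x) [cold(node1) ∧ small(node1) → closed(node1)]; (xvi) [locked(node1) ∧ flagged(node1) → metal(node1)]. ⇒ new: signed(node1), closed(node1), metal(node1).
[3] (i) [metal(node1) ∧ small(node1) ∧ flagged(node1) → blue(node1)]; (xv) [signed(node1) ∧ wooden(node1) → green(c)]. ⇒ new: blue(node1), green(c).
[4] (xii) [green(c) ∧ blue(node1) ∧ closed(node1) → active(node1)]. ⇒ new: active(node1).
[5] (iii) [large(node1) ∧ active(node1) → visible(c)]. ⇒ new: visible(c).
Closure: {active(node1), blue(node1), closed(node1), cold(node1), flagged(node1), green(c), large(node1), locked(node1), mammal(c), metal(node1), open(node1), ready(c), signed(node1), small(node1), swims(node1), visible(c), wooden(node1)} — 17 facts.

17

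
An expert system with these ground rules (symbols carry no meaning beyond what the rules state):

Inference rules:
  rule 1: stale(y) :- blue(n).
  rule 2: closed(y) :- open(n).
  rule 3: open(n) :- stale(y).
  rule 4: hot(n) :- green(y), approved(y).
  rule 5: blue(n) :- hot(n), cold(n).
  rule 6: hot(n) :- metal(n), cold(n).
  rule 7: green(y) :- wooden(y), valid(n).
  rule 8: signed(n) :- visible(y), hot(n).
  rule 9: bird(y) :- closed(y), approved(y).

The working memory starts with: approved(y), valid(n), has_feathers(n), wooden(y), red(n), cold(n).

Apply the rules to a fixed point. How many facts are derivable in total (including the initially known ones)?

13

Round 1: rule 7 [green(y) :- wooden(y), valid(n).]. New: green(y).
Round 2: rule 4 [hot(n) :- green(y), approved(y).]. New: hot(n).
Round 3: rule 5 [blue(n) :- hot(n), cold(n).]. New: blue(n).
Round 4: rule 1 [stale(y) :- blue(n).]. New: stale(y).
Round 5: rule 3 [open(n) :- stale(y).]. New: open(n).
Round 6: rule 2 [closed(y) :- open(n).]. New: closed(y).
Round 7: rule 9 [bird(y) :- closed(y), approved(y).]. New: bird(y).
Closure: {approved(y), bird(y), blue(n), closed(y), cold(n), green(y), has_feathers(n), hot(n), open(n), red(n), stale(y), valid(n), wooden(y)} — 13 facts.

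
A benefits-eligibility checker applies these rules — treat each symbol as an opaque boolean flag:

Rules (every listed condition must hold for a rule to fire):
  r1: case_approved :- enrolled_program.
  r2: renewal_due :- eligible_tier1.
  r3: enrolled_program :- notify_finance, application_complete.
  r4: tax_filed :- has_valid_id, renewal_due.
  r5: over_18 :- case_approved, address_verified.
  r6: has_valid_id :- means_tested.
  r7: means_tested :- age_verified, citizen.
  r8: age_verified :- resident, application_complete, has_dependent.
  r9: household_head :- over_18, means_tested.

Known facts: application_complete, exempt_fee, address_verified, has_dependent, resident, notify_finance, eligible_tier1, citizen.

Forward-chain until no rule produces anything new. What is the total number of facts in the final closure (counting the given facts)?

17

Round 1 fires r2, r3, r8, giving renewal_due, enrolled_program, age_verified.
Round 2 fires r1, r7, giving case_approved, means_tested.
Round 3 fires r5, r6, giving over_18, has_valid_id.
Round 4 fires r4, r9, giving tax_filed, household_head.
Closure: {address_verified, age_verified, application_complete, case_approved, citizen, eligible_tier1, enrolled_program, exempt_fee, has_dependent, has_valid_id, household_head, means_tested, notify_finance, over_18, renewal_due, resident, tax_filed} — 17 facts.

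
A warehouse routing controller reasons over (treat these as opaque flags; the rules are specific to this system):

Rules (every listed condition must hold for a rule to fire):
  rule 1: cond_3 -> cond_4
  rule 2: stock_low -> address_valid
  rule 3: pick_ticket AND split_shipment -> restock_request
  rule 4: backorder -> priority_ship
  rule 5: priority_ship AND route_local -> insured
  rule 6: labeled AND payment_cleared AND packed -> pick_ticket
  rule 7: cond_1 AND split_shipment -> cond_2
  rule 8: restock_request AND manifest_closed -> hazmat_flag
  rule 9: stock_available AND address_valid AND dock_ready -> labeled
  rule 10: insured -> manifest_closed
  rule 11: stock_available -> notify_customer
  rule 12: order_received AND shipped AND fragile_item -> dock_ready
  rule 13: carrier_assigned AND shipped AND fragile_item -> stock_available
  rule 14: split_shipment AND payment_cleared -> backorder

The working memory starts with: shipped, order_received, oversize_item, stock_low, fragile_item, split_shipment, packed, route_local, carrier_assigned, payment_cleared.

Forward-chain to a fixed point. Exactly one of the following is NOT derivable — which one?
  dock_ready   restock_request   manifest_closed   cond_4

cond_4

[1] rule 2 [stock_low -> address_valid]; rule 12 [order_received AND shipped AND fragile_item -> dock_ready]; rule 13 [carrier_assigned AND shipped AND fragile_item -> stock_available]; rule 14 [split_shipment AND payment_cleared -> backorder]. ⇒ new: address_valid, dock_ready, stock_available, backorder.
[2] rule 4 [backorder -> priority_ship]; rule 9 [stock_available AND address_valid AND dock_ready -> labeled]; rule 11 [stock_available -> notify_customer]. ⇒ new: priority_ship, labeled, notify_customer.
[3] rule 5 [priority_ship AND route_local -> insured]; rule 6 [labeled AND payment_cleared AND packed -> pick_ticket]. ⇒ new: insured, pick_ticket.
[4] rule 3 [pick_ticket AND split_shipment -> restock_request]; rule 10 [insured -> manifest_closed]. ⇒ new: restock_request, manifest_closed.
[5] rule 8 [restock_request AND manifest_closed -> hazmat_flag]. ⇒ new: hazmat_flag.
Derived: restock_request (round 4), dock_ready (round 1), manifest_closed (round 4). cond_4 never appears in any round.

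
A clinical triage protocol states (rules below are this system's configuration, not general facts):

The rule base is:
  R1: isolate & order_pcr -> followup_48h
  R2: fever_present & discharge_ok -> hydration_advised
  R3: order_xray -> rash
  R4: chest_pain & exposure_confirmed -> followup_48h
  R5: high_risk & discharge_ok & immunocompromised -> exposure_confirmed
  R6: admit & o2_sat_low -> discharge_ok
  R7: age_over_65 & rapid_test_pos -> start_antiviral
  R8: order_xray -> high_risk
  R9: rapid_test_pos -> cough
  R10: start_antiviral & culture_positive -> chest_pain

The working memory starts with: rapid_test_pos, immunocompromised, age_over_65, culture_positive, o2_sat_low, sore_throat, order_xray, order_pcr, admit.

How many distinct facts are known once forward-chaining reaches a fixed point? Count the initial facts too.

Round 1: R3 [order_xray -> rash]; R6 [admit & o2_sat_low -> discharge_ok]; R7 [age_over_65 & rapid_test_pos -> start_antiviral]; R8 [order_xray -> high_risk]; R9 [rapid_test_pos -> cough]. New: rash, discharge_ok, start_antiviral, high_risk, cough.
Round 2: R5 [high_risk & discharge_ok & immunocompromised -> exposure_confirmed]; R10 [start_antiviral & culture_positive -> chest_pain]. New: exposure_confirmed, chest_pain.
Round 3: R4 [chest_pain & exposure_confirmed -> followup_48h]. New: followup_48h.
Closure: {admit, age_over_65, chest_pain, cough, culture_positive, discharge_ok, exposure_confirmed, followup_48h, high_risk, immunocompromised, o2_sat_low, order_pcr, order_xray, rapid_test_pos, rash, sore_throat, start_antiviral} — 17 facts.

17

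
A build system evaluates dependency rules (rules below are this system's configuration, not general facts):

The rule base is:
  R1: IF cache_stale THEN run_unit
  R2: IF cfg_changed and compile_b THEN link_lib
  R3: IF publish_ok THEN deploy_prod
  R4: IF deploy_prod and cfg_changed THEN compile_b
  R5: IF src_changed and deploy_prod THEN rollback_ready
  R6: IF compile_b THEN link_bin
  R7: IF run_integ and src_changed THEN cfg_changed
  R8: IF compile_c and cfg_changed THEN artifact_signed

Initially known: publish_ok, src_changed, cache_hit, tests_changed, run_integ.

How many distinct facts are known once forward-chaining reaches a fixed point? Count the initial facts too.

11

Round 1: R3 [IF publish_ok THEN deploy_prod]; R7 [IF run_integ and src_changed THEN cfg_changed]. New: deploy_prod, cfg_changed.
Round 2: R4 [IF deploy_prod and cfg_changed THEN compile_b]; R5 [IF src_changed and deploy_prod THEN rollback_ready]. New: compile_b, rollback_ready.
Round 3: R2 [IF cfg_changed and compile_b THEN link_lib]; R6 [IF compile_b THEN link_bin]. New: link_lib, link_bin.
Closure: {cache_hit, cfg_changed, compile_b, deploy_prod, link_bin, link_lib, publish_ok, rollback_ready, run_integ, src_changed, tests_changed} — 11 facts.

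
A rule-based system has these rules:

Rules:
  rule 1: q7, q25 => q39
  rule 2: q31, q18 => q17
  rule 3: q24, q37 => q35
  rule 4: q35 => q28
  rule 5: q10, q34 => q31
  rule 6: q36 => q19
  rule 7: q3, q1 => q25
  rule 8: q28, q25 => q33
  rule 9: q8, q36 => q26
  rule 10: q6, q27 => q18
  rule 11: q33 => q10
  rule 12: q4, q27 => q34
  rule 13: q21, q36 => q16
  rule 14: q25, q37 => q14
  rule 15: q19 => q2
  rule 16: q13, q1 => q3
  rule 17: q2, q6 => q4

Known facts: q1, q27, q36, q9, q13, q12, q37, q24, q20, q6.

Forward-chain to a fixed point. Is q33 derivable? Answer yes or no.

Round 1: rule 3 [q24, q37 => q35]; rule 6 [q36 => q19]; rule 10 [q6, q27 => q18]; rule 16 [q13, q1 => q3]. Adds q35, q19, q18, q3.
Round 2: rule 4 [q35 => q28]; rule 7 [q3, q1 => q25]; rule 15 [q19 => q2]. Adds q28, q25, q2.
Round 3: rule 8 [q28, q25 => q33]; rule 14 [q25, q37 => q14]; rule 17 [q2, q6 => q4]. Adds q33, q14, q4.
Round 4: rule 11 [q33 => q10]; rule 12 [q4, q27 => q34]. Adds q10, q34.
Round 5: rule 5 [q10, q34 => q31]. Adds q31.
Round 6: rule 2 [q31, q18 => q17]. Adds q17.
q33 appears in round 3, so it is derivable.

yes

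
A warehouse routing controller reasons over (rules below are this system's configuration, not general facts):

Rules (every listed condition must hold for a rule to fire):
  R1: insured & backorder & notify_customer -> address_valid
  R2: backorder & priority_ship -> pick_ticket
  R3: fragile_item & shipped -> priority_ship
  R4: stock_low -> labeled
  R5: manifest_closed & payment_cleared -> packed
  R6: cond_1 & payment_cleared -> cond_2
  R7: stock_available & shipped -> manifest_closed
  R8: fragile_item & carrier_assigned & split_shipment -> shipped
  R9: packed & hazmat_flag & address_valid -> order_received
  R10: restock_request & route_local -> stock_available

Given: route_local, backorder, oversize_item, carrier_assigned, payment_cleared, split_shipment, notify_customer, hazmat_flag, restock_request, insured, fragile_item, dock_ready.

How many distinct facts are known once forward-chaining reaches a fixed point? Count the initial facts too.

Round 1: R1 [insured & backorder & notify_customer -> address_valid]; R8 [fragile_item & carrier_assigned & split_shipment -> shipped]; R10 [restock_request & route_local -> stock_available]. Adds address_valid, shipped, stock_available.
Round 2: R3 [fragile_item & shipped -> priority_ship]; R7 [stock_available & shipped -> manifest_closed]. Adds priority_ship, manifest_closed.
Round 3: R2 [backorder & priority_ship -> pick_ticket]; R5 [manifest_closed & payment_cleared -> packed]. Adds pick_ticket, packed.
Round 4: R9 [packed & hazmat_flag & address_valid -> order_received]. Adds order_received.
Closure: {address_valid, backorder, carrier_assigned, dock_ready, fragile_item, hazmat_flag, insured, manifest_closed, notify_customer, order_received, oversize_item, packed, payment_cleared, pick_ticket, priority_ship, restock_request, route_local, shipped, split_shipment, stock_available} — 20 facts.

20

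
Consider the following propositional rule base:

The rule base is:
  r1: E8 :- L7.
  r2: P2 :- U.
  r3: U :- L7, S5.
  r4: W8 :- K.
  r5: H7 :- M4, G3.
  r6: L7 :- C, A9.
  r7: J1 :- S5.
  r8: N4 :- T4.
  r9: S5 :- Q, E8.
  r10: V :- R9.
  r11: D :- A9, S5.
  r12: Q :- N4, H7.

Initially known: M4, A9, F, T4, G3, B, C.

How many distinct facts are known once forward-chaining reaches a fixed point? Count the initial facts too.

17

Round 1 fires r5, r6, r8, giving H7, L7, N4.
Round 2 fires r1, r12, giving E8, Q.
Round 3 fires r9, giving S5.
Round 4 fires r3, r7, r11, giving U, J1, D.
Round 5 fires r2, giving P2.
Closure: {A9, B, C, D, E8, F, G3, H7, J1, L7, M4, N4, P2, Q, S5, T4, U} — 17 facts.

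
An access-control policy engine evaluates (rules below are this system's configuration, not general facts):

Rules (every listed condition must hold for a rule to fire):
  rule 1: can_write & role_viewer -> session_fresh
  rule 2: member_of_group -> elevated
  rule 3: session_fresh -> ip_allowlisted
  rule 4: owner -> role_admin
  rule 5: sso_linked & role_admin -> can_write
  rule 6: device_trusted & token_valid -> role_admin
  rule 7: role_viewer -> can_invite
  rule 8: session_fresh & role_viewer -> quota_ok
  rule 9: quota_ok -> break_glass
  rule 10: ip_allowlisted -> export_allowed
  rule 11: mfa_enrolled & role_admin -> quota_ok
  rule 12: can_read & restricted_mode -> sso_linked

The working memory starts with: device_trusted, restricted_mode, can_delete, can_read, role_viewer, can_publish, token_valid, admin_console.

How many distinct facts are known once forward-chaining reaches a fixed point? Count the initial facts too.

17

Round 1: rule 6 [device_trusted & token_valid -> role_admin]; rule 7 [role_viewer -> can_invite]; rule 12 [can_read & restricted_mode -> sso_linked]. New: role_admin, can_invite, sso_linked.
Round 2: rule 5 [sso_linked & role_admin -> can_write]. New: can_write.
Round 3: rule 1 [can_write & role_viewer -> session_fresh]. New: session_fresh.
Round 4: rule 3 [session_fresh -> ip_allowlisted]; rule 8 [session_fresh & role_viewer -> quota_ok]. New: ip_allowlisted, quota_ok.
Round 5: rule 9 [quota_ok -> break_glass]; rule 10 [ip_allowlisted -> export_allowed]. New: break_glass, export_allowed.
Closure: {admin_console, break_glass, can_delete, can_invite, can_publish, can_read, can_write, device_trusted, export_allowed, ip_allowlisted, quota_ok, restricted_mode, role_admin, role_viewer, session_fresh, sso_linked, token_valid} — 17 facts.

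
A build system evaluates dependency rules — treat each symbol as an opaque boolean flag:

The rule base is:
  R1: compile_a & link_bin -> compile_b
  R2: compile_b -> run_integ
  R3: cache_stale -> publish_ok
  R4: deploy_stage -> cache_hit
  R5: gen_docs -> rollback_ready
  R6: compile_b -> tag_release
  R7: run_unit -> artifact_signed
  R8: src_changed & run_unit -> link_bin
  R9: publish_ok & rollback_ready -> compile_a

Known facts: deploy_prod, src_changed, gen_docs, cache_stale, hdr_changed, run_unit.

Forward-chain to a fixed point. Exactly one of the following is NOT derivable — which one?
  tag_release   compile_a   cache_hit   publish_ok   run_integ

Round 1 fires R3, R5, R7, R8, giving publish_ok, rollback_ready, artifact_signed, link_bin.
Round 2 fires R9, giving compile_a.
Round 3 fires R1, giving compile_b.
Round 4 fires R2, R6, giving run_integ, tag_release.
Derived: run_integ (round 4), tag_release (round 4), publish_ok (round 1), compile_a (round 2). cache_hit never appears in any round.

cache_hit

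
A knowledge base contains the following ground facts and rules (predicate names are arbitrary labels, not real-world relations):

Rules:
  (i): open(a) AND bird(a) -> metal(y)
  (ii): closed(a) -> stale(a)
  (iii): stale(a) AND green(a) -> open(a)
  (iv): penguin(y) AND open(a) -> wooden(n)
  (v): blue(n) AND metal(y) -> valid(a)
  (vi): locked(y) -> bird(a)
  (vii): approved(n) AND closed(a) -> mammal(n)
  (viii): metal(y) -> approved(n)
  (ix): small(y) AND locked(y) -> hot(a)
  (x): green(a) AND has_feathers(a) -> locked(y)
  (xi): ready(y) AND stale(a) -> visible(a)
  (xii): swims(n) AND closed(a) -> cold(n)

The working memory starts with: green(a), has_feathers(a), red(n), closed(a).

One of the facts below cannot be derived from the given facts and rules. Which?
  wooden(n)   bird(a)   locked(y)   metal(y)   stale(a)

wooden(n)

Round 1: (ii) [closed(a) -> stale(a)]; (x) [green(a) AND has_feathers(a) -> locked(y)]. Adds stale(a), locked(y).
Round 2: (iii) [stale(a) AND green(a) -> open(a)]; (vi) [locked(y) -> bird(a)]. Adds open(a), bird(a).
Round 3: (i) [open(a) AND bird(a) -> metal(y)]. Adds metal(y).
Round 4: (viii) [metal(y) -> approved(n)]. Adds approved(n).
Round 5: (vii) [approved(n) AND closed(a) -> mammal(n)]. Adds mammal(n).
Derived: locked(y) (round 1), metal(y) (round 3), bird(a) (round 2), stale(a) (round 1). wooden(n) never appears in any round.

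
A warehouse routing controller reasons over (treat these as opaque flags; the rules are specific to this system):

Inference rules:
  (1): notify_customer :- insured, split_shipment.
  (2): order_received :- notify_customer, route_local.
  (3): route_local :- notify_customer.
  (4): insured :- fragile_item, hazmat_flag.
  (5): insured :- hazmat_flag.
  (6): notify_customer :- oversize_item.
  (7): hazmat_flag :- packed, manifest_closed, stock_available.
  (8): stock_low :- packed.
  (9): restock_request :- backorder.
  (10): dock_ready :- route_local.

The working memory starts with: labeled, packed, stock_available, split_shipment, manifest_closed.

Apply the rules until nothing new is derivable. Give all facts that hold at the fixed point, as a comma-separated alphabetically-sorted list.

[1] (7) [hazmat_flag :- packed, manifest_closed, stock_available.]; (8) [stock_low :- packed.]. ⇒ new: hazmat_flag, stock_low.
[2] (5) [insured :- hazmat_flag.]. ⇒ new: insured.
[3] (1) [notify_customer :- insured, split_shipment.]. ⇒ new: notify_customer.
[4] (3) [route_local :- notify_customer.]. ⇒ new: route_local.
[5] (2) [order_received :- notify_customer, route_local.]; (10) [dock_ready :- route_local.]. ⇒ new: order_received, dock_ready.

dock_ready, hazmat_flag, insured, labeled, manifest_closed, notify_customer, order_received, packed, route_local, split_shipment, stock_available, stock_low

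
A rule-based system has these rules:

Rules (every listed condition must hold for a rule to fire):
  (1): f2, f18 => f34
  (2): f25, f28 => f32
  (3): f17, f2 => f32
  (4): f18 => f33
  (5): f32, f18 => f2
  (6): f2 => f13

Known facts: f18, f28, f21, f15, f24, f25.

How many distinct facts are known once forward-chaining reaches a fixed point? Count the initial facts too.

[1] (2) [f25, f28 => f32]; (4) [f18 => f33]. ⇒ new: f32, f33.
[2] (5) [f32, f18 => f2]. ⇒ new: f2.
[3] (1) [f2, f18 => f34]; (6) [f2 => f13]. ⇒ new: f34, f13.
Closure: {f13, f15, f18, f2, f21, f24, f25, f28, f32, f33, f34} — 11 facts.

11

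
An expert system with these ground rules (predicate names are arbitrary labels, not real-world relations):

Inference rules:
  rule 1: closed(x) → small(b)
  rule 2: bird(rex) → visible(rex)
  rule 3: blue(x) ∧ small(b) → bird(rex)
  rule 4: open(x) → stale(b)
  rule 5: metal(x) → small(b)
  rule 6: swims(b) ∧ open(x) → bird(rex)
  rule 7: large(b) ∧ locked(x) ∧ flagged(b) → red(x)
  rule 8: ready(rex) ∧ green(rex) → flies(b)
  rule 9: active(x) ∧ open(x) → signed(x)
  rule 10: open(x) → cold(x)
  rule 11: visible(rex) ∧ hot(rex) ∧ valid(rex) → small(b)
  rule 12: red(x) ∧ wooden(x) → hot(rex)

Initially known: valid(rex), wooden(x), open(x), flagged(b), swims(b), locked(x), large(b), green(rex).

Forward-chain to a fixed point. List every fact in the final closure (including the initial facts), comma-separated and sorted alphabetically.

bird(rex), cold(x), flagged(b), green(rex), hot(rex), large(b), locked(x), open(x), red(x), small(b), stale(b), swims(b), valid(rex), visible(rex), wooden(x)

Round 1: rule 4 [open(x) → stale(b)]; rule 6 [swims(b) ∧ open(x) → bird(rex)]; rule 7 [large(b) ∧ locked(x) ∧ flagged(b) → red(x)]; rule 10 [open(x) → cold(x)]. New: stale(b), bird(rex), red(x), cold(x).
Round 2: rule 2 [bird(rex) → visible(rex)]; rule 12 [red(x) ∧ wooden(x) → hot(rex)]. New: visible(rex), hot(rex).
Round 3: rule 11 [visible(rex) ∧ hot(rex) ∧ valid(rex) → small(b)]. New: small(b).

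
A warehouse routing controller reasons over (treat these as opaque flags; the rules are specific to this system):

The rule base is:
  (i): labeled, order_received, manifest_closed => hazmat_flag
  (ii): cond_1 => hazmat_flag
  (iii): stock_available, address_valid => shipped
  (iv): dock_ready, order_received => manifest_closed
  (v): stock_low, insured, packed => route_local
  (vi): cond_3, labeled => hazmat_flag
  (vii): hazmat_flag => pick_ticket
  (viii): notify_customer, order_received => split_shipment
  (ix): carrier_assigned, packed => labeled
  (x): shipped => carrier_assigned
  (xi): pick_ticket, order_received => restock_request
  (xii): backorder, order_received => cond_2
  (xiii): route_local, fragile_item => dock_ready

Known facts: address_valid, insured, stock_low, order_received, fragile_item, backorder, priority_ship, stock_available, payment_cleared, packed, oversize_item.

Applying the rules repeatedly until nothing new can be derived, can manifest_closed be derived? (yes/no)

Round 1 — (iii), (v), (xii), derive shipped, route_local, cond_2.
Round 2 — (x), (xiii), derive carrier_assigned, dock_ready.
Round 3 — (iv), (ix), derive manifest_closed, labeled.
Round 4 — (i), derive hazmat_flag.
Round 5 — (vii), derive pick_ticket.
Round 6 — (xi), derive restock_request.
manifest_closed appears in round 3, so it is derivable.

yes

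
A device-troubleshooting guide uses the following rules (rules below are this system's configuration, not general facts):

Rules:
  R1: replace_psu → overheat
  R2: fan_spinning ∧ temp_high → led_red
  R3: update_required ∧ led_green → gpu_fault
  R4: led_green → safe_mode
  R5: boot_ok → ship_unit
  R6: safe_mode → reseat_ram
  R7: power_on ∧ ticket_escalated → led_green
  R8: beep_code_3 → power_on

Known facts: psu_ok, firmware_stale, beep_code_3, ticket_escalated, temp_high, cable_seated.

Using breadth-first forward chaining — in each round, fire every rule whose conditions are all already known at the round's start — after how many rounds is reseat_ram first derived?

4

Round 1: R8 [beep_code_3 → power_on]. New: power_on.
Round 2: R7 [power_on ∧ ticket_escalated → led_green]. New: led_green.
Round 3: R4 [led_green → safe_mode]. New: safe_mode.
Round 4: R6 [safe_mode → reseat_ram]. New: reseat_ram.
reseat_ram first appears in round 4.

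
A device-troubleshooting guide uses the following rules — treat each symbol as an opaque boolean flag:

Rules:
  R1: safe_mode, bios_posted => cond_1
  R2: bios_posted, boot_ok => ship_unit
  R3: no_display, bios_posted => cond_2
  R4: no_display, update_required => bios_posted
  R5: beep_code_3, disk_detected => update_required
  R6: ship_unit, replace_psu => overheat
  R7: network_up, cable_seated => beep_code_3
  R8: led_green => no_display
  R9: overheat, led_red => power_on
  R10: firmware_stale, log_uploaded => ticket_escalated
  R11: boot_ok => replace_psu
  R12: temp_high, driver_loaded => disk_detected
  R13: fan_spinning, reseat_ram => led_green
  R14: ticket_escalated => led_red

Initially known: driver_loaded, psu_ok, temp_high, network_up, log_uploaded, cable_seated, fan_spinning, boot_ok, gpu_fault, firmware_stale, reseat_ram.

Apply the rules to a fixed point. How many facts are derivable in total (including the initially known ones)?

Round 1 fires R7, R10, R11, R12, R13, giving beep_code_3, ticket_escalated, replace_psu, disk_detected, led_green.
Round 2 fires R5, R8, R14, giving update_required, no_display, led_red.
Round 3 fires R4, giving bios_posted.
Round 4 fires R2, R3, giving ship_unit, cond_2.
Round 5 fires R6, giving overheat.
Round 6 fires R9, giving power_on.
Closure: {beep_code_3, bios_posted, boot_ok, cable_seated, cond_2, disk_detected, driver_loaded, fan_spinning, firmware_stale, gpu_fault, led_green, led_red, log_uploaded, network_up, no_display, overheat, power_on, psu_ok, replace_psu, reseat_ram, ship_unit, temp_high, ticket_escalated, update_required} — 24 facts.

24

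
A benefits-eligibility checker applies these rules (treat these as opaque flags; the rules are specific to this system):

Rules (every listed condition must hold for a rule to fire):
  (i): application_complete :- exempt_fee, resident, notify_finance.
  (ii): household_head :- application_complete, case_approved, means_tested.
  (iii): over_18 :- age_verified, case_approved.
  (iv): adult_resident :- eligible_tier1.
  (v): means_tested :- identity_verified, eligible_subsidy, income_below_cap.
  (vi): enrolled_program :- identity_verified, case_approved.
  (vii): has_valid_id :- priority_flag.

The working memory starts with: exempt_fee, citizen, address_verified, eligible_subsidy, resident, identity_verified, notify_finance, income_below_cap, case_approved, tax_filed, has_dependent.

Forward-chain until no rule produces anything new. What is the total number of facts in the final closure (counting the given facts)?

15

[1] (i) [application_complete :- exempt_fee, resident, notify_finance.]; (v) [means_tested :- identity_verified, eligible_subsidy, income_below_cap.]; (vi) [enrolled_program :- identity_verified, case_approved.]. ⇒ new: application_complete, means_tested, enrolled_program.
[2] (ii) [household_head :- application_complete, case_approved, means_tested.]. ⇒ new: household_head.
Closure: {address_verified, application_complete, case_approved, citizen, eligible_subsidy, enrolled_program, exempt_fee, has_dependent, household_head, identity_verified, income_below_cap, means_tested, notify_finance, resident, tax_filed} — 15 facts.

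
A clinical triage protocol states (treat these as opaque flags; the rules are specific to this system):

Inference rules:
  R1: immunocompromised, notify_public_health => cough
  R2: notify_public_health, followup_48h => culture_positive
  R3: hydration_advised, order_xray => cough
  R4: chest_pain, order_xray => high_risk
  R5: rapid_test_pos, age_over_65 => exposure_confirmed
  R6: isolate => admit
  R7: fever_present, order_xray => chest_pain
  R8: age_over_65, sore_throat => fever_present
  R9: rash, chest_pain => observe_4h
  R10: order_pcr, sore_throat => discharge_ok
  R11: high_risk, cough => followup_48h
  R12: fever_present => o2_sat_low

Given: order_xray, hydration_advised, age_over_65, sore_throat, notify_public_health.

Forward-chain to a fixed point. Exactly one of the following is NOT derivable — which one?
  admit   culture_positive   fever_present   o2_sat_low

Round 1: R3 [hydration_advised, order_xray => cough]; R8 [age_over_65, sore_throat => fever_present]. New: cough, fever_present.
Round 2: R7 [fever_present, order_xray => chest_pain]; R12 [fever_present => o2_sat_low]. New: chest_pain, o2_sat_low.
Round 3: R4 [chest_pain, order_xray => high_risk]. New: high_risk.
Round 4: R11 [high_risk, cough => followup_48h]. New: followup_48h.
Round 5: R2 [notify_public_health, followup_48h => culture_positive]. New: culture_positive.
Derived: fever_present (round 1), culture_positive (round 5), o2_sat_low (round 2). admit never appears in any round.

admit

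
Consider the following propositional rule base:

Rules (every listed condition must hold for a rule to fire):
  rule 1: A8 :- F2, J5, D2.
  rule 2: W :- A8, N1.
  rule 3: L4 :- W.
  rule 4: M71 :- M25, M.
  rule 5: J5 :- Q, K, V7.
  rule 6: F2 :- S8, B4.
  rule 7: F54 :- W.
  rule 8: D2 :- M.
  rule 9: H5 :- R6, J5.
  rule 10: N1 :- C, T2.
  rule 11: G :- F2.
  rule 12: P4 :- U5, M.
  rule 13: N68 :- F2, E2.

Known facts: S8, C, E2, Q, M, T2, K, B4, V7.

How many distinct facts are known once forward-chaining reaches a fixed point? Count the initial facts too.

[1] rule 5 [J5 :- Q, K, V7.]; rule 6 [F2 :- S8, B4.]; rule 8 [D2 :- M.]; rule 10 [N1 :- C, T2.]. ⇒ new: J5, F2, D2, N1.
[2] rule 1 [A8 :- F2, J5, D2.]; rule 11 [G :- F2.]; rule 13 [N68 :- F2, E2.]. ⇒ new: A8, G, N68.
[3] rule 2 [W :- A8, N1.]. ⇒ new: W.
[4] rule 3 [L4 :- W.]; rule 7 [F54 :- W.]. ⇒ new: L4, F54.
Closure: {A8, B4, C, D2, E2, F2, F54, G, J5, K, L4, M, N1, N68, Q, S8, T2, V7, W} — 19 facts.

19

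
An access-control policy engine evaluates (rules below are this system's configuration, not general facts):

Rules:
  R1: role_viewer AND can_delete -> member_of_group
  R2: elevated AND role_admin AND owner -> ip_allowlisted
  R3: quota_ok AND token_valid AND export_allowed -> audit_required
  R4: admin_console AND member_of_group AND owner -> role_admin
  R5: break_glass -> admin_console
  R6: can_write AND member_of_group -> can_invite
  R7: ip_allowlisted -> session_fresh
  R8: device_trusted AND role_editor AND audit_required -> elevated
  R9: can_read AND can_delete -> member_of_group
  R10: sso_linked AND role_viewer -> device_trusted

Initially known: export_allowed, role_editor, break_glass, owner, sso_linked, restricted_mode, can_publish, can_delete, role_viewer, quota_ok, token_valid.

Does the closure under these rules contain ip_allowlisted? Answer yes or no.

yes

Round 1 fires R1, R3, R5, R10, giving member_of_group, audit_required, admin_console, device_trusted.
Round 2 fires R4, R8, giving role_admin, elevated.
Round 3 fires R2, giving ip_allowlisted.
Round 4 fires R7, giving session_fresh.
ip_allowlisted appears in round 3, so it is derivable.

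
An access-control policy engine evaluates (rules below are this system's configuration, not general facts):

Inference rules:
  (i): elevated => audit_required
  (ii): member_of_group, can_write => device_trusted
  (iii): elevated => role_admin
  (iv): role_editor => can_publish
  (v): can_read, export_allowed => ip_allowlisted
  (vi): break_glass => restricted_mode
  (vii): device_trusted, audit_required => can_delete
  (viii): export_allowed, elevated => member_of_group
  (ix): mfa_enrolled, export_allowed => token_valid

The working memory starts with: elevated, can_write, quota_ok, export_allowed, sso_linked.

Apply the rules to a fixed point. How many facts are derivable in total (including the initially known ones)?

10

Round 1: (i) [elevated => audit_required]; (iii) [elevated => role_admin]; (viii) [export_allowed, elevated => member_of_group]. Adds audit_required, role_admin, member_of_group.
Round 2: (ii) [member_of_group, can_write => device_trusted]. Adds device_trusted.
Round 3: (vii) [device_trusted, audit_required => can_delete]. Adds can_delete.
Closure: {audit_required, can_delete, can_write, device_trusted, elevated, export_allowed, member_of_group, quota_ok, role_admin, sso_linked} — 10 facts.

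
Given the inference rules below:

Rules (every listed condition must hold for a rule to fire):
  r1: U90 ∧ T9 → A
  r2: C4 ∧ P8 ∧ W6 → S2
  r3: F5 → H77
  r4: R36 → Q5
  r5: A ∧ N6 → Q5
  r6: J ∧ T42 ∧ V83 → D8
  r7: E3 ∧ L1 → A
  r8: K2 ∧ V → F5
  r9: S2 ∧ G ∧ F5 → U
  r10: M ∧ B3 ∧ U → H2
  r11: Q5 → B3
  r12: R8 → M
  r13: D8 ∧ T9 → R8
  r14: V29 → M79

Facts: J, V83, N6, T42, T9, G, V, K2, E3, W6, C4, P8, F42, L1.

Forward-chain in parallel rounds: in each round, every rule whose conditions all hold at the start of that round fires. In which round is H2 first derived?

4

Round 1: r2 [C4 ∧ P8 ∧ W6 → S2]; r6 [J ∧ T42 ∧ V83 → D8]; r7 [E3 ∧ L1 → A]; r8 [K2 ∧ V → F5]. Adds S2, D8, A, F5.
Round 2: r3 [F5 → H77]; r5 [A ∧ N6 → Q5]; r9 [S2 ∧ G ∧ F5 → U]; r13 [D8 ∧ T9 → R8]. Adds H77, Q5, U, R8.
Round 3: r11 [Q5 → B3]; r12 [R8 → M]. Adds B3, M.
Round 4: r10 [M ∧ B3 ∧ U → H2]. Adds H2.
H2 first appears in round 4.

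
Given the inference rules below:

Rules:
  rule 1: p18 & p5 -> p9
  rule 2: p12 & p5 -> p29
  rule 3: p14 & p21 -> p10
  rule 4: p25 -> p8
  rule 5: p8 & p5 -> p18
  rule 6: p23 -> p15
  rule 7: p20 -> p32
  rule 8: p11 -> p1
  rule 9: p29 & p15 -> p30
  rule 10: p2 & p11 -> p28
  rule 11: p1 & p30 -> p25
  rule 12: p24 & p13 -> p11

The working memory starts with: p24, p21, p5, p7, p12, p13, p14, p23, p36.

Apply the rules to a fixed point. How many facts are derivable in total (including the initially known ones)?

19

Round 1: rule 2 [p12 & p5 -> p29]; rule 3 [p14 & p21 -> p10]; rule 6 [p23 -> p15]; rule 12 [p24 & p13 -> p11]. New: p29, p10, p15, p11.
Round 2: rule 8 [p11 -> p1]; rule 9 [p29 & p15 -> p30]. New: p1, p30.
Round 3: rule 11 [p1 & p30 -> p25]. New: p25.
Round 4: rule 4 [p25 -> p8]. New: p8.
Round 5: rule 5 [p8 & p5 -> p18]. New: p18.
Round 6: rule 1 [p18 & p5 -> p9]. New: p9.
Closure: {p1, p10, p11, p12, p13, p14, p15, p18, p21, p23, p24, p25, p29, p30, p36, p5, p7, p8, p9} — 19 facts.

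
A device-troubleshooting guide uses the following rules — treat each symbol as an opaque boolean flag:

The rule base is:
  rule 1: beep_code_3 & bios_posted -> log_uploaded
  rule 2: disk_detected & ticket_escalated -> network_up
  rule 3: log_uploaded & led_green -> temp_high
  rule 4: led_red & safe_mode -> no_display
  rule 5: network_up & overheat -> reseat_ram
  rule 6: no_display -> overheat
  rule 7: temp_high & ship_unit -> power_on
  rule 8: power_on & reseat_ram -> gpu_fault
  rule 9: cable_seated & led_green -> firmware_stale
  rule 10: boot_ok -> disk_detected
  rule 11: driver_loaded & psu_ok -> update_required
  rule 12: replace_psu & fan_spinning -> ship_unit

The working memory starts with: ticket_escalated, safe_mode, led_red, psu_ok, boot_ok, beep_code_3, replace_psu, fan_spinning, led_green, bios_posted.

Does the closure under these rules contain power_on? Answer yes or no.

yes

Round 1 — rule 1, rule 4, rule 10, rule 12, derive log_uploaded, no_display, disk_detected, ship_unit.
Round 2 — rule 2, rule 3, rule 6, derive network_up, temp_high, overheat.
Round 3 — rule 5, rule 7, derive reseat_ram, power_on.
Round 4 — rule 8, derive gpu_fault.
power_on appears in round 3, so it is derivable.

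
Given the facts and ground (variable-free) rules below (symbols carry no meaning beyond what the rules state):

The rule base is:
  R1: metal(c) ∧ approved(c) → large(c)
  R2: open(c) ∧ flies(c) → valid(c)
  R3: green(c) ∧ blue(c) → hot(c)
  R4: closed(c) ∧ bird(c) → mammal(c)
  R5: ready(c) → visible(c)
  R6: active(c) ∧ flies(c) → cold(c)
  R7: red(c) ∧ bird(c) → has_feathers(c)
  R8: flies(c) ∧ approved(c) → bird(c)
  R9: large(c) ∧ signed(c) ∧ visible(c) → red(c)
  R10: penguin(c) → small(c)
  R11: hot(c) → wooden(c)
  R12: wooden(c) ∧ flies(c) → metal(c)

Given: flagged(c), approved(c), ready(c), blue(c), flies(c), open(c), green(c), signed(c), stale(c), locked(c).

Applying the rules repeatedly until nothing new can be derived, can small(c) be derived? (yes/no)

no

Round 1: R2 [open(c) ∧ flies(c) → valid(c)]; R3 [green(c) ∧ blue(c) → hot(c)]; R5 [ready(c) → visible(c)]; R8 [flies(c) ∧ approved(c) → bird(c)]. New: valid(c), hot(c), visible(c), bird(c).
Round 2: R11 [hot(c) → wooden(c)]. New: wooden(c).
Round 3: R12 [wooden(c) ∧ flies(c) → metal(c)]. New: metal(c).
Round 4: R1 [metal(c) ∧ approved(c) → large(c)]. New: large(c).
Round 5: R9 [large(c) ∧ signed(c) ∧ visible(c) → red(c)]. New: red(c).
Round 6: R7 [red(c) ∧ bird(c) → has_feathers(c)]. New: has_feathers(c).
Fixed point reached. small(c) is concluded only by R10; R10 needs penguin(c) (never derived).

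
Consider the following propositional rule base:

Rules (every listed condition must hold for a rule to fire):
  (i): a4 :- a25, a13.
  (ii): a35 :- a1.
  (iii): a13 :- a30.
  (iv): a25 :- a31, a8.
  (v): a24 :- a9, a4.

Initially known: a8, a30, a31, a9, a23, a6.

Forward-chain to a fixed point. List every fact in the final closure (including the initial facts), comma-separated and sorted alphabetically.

a13, a23, a24, a25, a30, a31, a4, a6, a8, a9

Round 1: (iii) [a13 :- a30.]; (iv) [a25 :- a31, a8.]. New: a13, a25.
Round 2: (i) [a4 :- a25, a13.]. New: a4.
Round 3: (v) [a24 :- a9, a4.]. New: a24.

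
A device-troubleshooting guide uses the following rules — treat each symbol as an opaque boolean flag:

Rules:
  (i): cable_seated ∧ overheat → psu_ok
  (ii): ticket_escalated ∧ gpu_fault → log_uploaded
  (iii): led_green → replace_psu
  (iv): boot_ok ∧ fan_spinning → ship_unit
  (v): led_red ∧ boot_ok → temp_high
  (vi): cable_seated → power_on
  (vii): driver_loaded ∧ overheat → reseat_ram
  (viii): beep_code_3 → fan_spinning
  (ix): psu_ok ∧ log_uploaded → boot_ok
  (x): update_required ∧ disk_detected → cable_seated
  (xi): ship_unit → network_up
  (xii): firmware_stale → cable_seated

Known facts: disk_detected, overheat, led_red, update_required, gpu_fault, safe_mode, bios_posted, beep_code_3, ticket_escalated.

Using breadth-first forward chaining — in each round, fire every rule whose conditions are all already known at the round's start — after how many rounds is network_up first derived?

5

Round 1: (ii) [ticket_escalated ∧ gpu_fault → log_uploaded]; (viii) [beep_code_3 → fan_spinning]; (x) [update_required ∧ disk_detected → cable_seated]. Adds log_uploaded, fan_spinning, cable_seated.
Round 2: (i) [cable_seated ∧ overheat → psu_ok]; (vi) [cable_seated → power_on]. Adds psu_ok, power_on.
Round 3: (ix) [psu_ok ∧ log_uploaded → boot_ok]. Adds boot_ok.
Round 4: (iv) [boot_ok ∧ fan_spinning → ship_unit]; (v) [led_red ∧ boot_ok → temp_high]. Adds ship_unit, temp_high.
Round 5: (xi) [ship_unit → network_up]. Adds network_up.
network_up first appears in round 5.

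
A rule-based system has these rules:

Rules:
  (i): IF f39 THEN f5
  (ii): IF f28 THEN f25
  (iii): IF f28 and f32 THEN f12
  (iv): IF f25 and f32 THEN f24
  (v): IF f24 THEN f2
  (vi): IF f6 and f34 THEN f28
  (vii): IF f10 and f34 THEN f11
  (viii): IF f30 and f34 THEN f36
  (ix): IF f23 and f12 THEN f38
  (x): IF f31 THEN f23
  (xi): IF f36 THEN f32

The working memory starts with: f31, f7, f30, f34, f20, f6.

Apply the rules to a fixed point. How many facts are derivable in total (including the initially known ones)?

[1] (vi) [IF f6 and f34 THEN f28]; (viii) [IF f30 and f34 THEN f36]; (x) [IF f31 THEN f23]. ⇒ new: f28, f36, f23.
[2] (ii) [IF f28 THEN f25]; (xi) [IF f36 THEN f32]. ⇒ new: f25, f32.
[3] (iii) [IF f28 and f32 THEN f12]; (iv) [IF f25 and f32 THEN f24]. ⇒ new: f12, f24.
[4] (v) [IF f24 THEN f2]; (ix) [IF f23 and f12 THEN f38]. ⇒ new: f2, f38.
Closure: {f12, f2, f20, f23, f24, f25, f28, f30, f31, f32, f34, f36, f38, f6, f7} — 15 facts.

15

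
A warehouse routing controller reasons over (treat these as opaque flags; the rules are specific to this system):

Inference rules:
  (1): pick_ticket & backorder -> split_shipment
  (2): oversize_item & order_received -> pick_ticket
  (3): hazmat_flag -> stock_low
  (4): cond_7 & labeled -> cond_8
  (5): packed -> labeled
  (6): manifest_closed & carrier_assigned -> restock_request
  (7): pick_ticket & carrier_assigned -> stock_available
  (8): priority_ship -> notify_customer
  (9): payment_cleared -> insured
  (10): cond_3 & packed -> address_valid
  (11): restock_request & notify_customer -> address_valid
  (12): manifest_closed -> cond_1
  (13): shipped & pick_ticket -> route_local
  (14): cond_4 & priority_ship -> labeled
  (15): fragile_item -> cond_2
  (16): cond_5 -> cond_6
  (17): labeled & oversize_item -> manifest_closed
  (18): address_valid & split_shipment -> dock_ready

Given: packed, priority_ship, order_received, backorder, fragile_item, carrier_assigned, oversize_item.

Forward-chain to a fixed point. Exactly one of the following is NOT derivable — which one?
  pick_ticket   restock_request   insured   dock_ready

[1] (2) [oversize_item & order_received -> pick_ticket]; (5) [packed -> labeled]; (8) [priority_ship -> notify_customer]; (15) [fragile_item -> cond_2]. ⇒ new: pick_ticket, labeled, notify_customer, cond_2.
[2] (1) [pick_ticket & backorder -> split_shipment]; (7) [pick_ticket & carrier_assigned -> stock_available]; (17) [labeled & oversize_item -> manifest_closed]. ⇒ new: split_shipment, stock_available, manifest_closed.
[3] (6) [manifest_closed & carrier_assigned -> restock_request]; (12) [manifest_closed -> cond_1]. ⇒ new: restock_request, cond_1.
[4] (11) [restock_request & notify_customer -> address_valid]. ⇒ new: address_valid.
[5] (18) [address_valid & split_shipment -> dock_ready]. ⇒ new: dock_ready.
Derived: restock_request (round 3), dock_ready (round 5), pick_ticket (round 1). insured never appears in any round.

insured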